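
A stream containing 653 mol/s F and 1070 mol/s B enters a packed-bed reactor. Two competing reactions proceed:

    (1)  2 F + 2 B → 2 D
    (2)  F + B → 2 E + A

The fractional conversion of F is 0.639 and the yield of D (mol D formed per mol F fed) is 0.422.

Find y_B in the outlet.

Yield of D: 2ξ₁ / 653 = 0.422 → ξ₁ = 137.8 mol/s.
Conversion of F: 2ξ₁ + 1ξ₂ = 0.639 × 653 = 417.3 → ξ₂ = 141.7 mol/s.
Outlet amounts (n = n₀ + Σ ν·ξ):
  F: 653 − 2(137.8) − 1(141.7) = 235.7
  B: 1070 − 2(137.8) − 1(141.7) = 652.7
  D: 0 + 2(137.8) = 275.6
  E: 0 + 2(141.7) = 283.4
  A: 0 + 1(141.7) = 141.7
Total out = 1589 mol/s; y_B = 652.7 / 1589 = 0.4107.

0.411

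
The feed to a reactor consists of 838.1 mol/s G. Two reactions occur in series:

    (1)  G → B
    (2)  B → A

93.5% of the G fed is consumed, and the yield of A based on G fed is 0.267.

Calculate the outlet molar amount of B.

Conversion of G: G consumed = 1ξ₁ = 0.935 × 838.1 → ξ₁ = 783.6 mol/s.
Yield of A: 1ξ₂ / 838.1 = 0.267 → ξ₂ = 223.8 mol/s.
Outlet amounts (n = n₀ + Σ ν·ξ):
  G: 838.1 − 1(783.6) = 54.48
  B: 0 + 1(783.6) − 1(223.8) = 559.9
  A: 0 + 1(223.8) = 223.8

560 mol/s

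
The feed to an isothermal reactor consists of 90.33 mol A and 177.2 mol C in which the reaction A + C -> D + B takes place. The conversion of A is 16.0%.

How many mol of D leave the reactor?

14.5 mol

A reacted = 0.16 × 90.33 = 14.45 mol; ν_A = −1, so ξ = 14.45/1 = 14.45 mol.
Outlet amounts (n = n₀ + ν ξ):
  A: 90.33 − 1(14.45) = 75.88
  C: 177.2 − 1(14.45) = 162.7
  D: 0 + 1(14.45) = 14.45
  B: 0 + 1(14.45) = 14.45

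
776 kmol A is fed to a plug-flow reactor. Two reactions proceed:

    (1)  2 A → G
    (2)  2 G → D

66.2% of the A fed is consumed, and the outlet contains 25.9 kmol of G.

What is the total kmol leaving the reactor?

404 kmol

Conversion of A: A consumed = 2ξ₁ = 0.662 × 776 → ξ₁ = 256.9 kmol.
G balance: n_G = 0 + 1ξ₁ − 2ξ₂ = 25.9 → ξ₂ = (1·256.9 − 25.9)/2 = 115.5 kmol.
Outlet amounts (n = n₀ + Σ ν·ξ):
  A: 776 − 2(256.9) = 262.3
  G: 0 + 1(256.9) − 2(115.5) = 25.9
  D: 0 + 1(115.5) = 115.5
Total out = 262.3 + 25.9 + 115.5 = 403.7 kmol.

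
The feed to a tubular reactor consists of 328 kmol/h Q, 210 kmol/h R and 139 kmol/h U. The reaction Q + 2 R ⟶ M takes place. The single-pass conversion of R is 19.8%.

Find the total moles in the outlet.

R reacted = 0.198 × 210 = 41.58 kmol/h; ν_R = −2, so ξ = 41.58/2 = 20.79 kmol/h.
Outlet amounts (n = n₀ + ν ξ):
  Q: 328 − 1(20.79) = 307.2
  R: 210 − 2(20.79) = 168.4
  M: 0 + 1(20.79) = 20.79
  U: 139 (inert)
Total out = 307.2 + 168.4 + 20.79 + 139 = 635.4 kmol/h.

635 kmol/h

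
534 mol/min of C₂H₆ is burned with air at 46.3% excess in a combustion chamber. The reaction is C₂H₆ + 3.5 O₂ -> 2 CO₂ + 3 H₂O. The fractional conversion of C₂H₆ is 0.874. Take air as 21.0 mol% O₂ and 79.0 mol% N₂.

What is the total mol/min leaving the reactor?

Stoichiometric O₂ = 3.5 × 534 = 1869 mol/min; O₂ fed = 1869 × 1.463 = 2734 mol/min.
N₂ fed = 2734 × 79/21 = 10290 mol/min.
Fuel reacted = 0.874 × 534 → ξ = 466.7 mol/min.
Outlet (n = n₀ + ν ξ):
  C₂H₆: 534 − 1(466.7) = 67.28
  O₂: 2734 − 3.5(466.7) = 1101
  N₂: 10290 (inert)
  CO₂: 0 + 2(466.7) = 933.4
  H₂O: 0 + 3(466.7) = 1400
Total out = 67.28 + 1101 + 10290 + 933.4 + 1400 = 13790 mol/min.

13800 mol/min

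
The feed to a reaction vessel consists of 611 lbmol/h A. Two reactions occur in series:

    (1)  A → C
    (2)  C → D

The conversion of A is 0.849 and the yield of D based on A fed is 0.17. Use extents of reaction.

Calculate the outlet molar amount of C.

415 lbmol/h

Conversion of A: A consumed = 1ξ₁ = 0.849 × 611 → ξ₁ = 518.7 lbmol/h.
Yield of D: 1ξ₂ / 611 = 0.17 → ξ₂ = 103.9 lbmol/h.
Outlet amounts (n = n₀ + Σ ν·ξ):
  A: 611 − 1(518.7) = 92.26
  C: 0 + 1(518.7) − 1(103.9) = 414.9
  D: 0 + 1(103.9) = 103.9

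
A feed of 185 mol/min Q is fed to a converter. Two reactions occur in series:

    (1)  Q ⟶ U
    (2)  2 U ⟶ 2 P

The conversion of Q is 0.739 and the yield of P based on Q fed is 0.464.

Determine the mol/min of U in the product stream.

50.9 mol/min

Conversion of Q: Q consumed = 1ξ₁ = 0.739 × 185 → ξ₁ = 136.7 mol/min.
Yield of P: 2ξ₂ / 185 = 0.464 → ξ₂ = 42.92 mol/min.
Outlet amounts (n = n₀ + Σ ν·ξ):
  Q: 185 − 1(136.7) = 48.28
  U: 0 + 1(136.7) − 2(42.92) = 50.88
  P: 0 + 2(42.92) = 85.84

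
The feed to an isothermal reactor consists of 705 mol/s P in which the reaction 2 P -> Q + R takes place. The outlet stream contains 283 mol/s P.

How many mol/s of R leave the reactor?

For P: n = n₀ − 2ξ → 283 = 705 − 2ξ, giving ξ = 211 mol/s.
Outlet amounts (n = n₀ + ν ξ):
  P: 705 − 2(211) = 283
  Q: 0 + 1(211) = 211
  R: 0 + 1(211) = 211

211 mol/s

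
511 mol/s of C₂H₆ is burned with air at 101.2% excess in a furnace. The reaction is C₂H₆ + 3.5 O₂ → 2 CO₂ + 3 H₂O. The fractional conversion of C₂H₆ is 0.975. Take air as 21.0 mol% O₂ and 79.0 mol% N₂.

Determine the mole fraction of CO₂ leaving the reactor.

Stoichiometric O₂ = 3.5 × 511 = 1788 mol/s; O₂ fed = 1788 × 2.012 = 3598 mol/s.
N₂ fed = 3598 × 79/21 = 13540 mol/s.
Fuel reacted = 0.975 × 511 → ξ = 498.2 mol/s.
Outlet (n = n₀ + ν ξ):
  C₂H₆: 511 − 1(498.2) = 12.78
  O₂: 3598 − 3.5(498.2) = 1855
  N₂: 13540 (inert)
  CO₂: 0 + 2(498.2) = 996.4
  H₂O: 0 + 3(498.2) = 1495
Total out = 17900 mol/s; y_CO₂ = 996.4 / 17900 = 0.05568.

0.0557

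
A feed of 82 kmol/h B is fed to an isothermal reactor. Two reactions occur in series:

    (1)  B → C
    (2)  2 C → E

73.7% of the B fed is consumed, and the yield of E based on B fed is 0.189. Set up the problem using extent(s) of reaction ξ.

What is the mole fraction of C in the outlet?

0.443

Conversion of B: B consumed = 1ξ₁ = 0.737 × 82 → ξ₁ = 60.43 kmol/h.
Yield of E: 1ξ₂ / 82 = 0.189 → ξ₂ = 15.5 kmol/h.
Outlet amounts (n = n₀ + Σ ν·ξ):
  B: 82 − 1(60.43) = 21.57
  C: 0 + 1(60.43) − 2(15.5) = 29.44
  E: 0 + 1(15.5) = 15.5
Total out = 66.5 kmol/h; y_C = 29.44 / 66.5 = 0.4427.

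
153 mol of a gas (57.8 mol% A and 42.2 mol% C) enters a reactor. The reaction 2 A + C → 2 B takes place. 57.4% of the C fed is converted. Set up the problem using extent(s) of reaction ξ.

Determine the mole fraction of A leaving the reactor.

C reacted = 0.574 × 64.57 = 37.06 mol; ν_C = −1, so ξ = 37.06/1 = 37.06 mol.
Outlet amounts (n = n₀ + ν ξ):
  A: 88.43 − 2(37.06) = 14.31
  C: 64.57 − 1(37.06) = 27.51
  B: 0 + 2(37.06) = 74.12
Total out = 115.9 mol; y_A = 14.31 / 115.9 = 0.1234.

0.123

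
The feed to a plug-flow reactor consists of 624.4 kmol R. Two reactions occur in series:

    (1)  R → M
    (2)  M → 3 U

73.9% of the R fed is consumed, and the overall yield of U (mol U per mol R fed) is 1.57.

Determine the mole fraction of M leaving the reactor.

Conversion of R: R consumed = 1ξ₁ = 0.739 × 624.4 → ξ₁ = 461.4 kmol.
Yield of U: 3ξ₂ / 624.4 = 1.57 → ξ₂ = 326.8 kmol.
Outlet amounts (n = n₀ + Σ ν·ξ):
  R: 624.4 − 1(461.4) = 163
  M: 0 + 1(461.4) − 1(326.8) = 134.7
  U: 0 + 3(326.8) = 980.3
Total out = 1278 kmol; y_M = 134.7 / 1278 = 0.1054.

0.105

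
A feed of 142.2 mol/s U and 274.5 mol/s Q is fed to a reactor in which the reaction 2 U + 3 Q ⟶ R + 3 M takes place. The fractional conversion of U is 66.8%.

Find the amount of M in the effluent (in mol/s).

U reacted = 0.668 × 142.2 = 94.99 mol/s; ν_U = −2, so ξ = 94.99/2 = 47.49 mol/s.
Outlet amounts (n = n₀ + ν ξ):
  U: 142.2 − 2(47.49) = 47.21
  Q: 274.5 − 3(47.49) = 132
  R: 0 + 1(47.49) = 47.49
  M: 0 + 3(47.49) = 142.5

142 mol/s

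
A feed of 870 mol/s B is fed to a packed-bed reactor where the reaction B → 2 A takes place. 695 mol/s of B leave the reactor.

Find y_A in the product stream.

0.335

For B: n = n₀ − 1ξ → 695 = 870 − 1ξ, giving ξ = 175 mol/s.
Outlet amounts (n = n₀ + ν ξ):
  B: 870 − 1(175) = 695
  A: 0 + 2(175) = 350
Total out = 1045 mol/s; y_A = 350 / 1045 = 0.3349.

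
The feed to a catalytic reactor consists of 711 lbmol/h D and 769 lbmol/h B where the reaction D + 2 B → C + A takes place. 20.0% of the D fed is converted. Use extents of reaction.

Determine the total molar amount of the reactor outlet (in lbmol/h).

1340 lbmol/h

D reacted = 0.2 × 711 = 142.2 lbmol/h; ν_D = −1, so ξ = 142.2/1 = 142.2 lbmol/h.
Outlet amounts (n = n₀ + ν ξ):
  D: 711 − 1(142.2) = 568.8
  B: 769 − 2(142.2) = 484.6
  C: 0 + 1(142.2) = 142.2
  A: 0 + 1(142.2) = 142.2
Total out = 568.8 + 484.6 + 142.2 + 142.2 = 1338 lbmol/h.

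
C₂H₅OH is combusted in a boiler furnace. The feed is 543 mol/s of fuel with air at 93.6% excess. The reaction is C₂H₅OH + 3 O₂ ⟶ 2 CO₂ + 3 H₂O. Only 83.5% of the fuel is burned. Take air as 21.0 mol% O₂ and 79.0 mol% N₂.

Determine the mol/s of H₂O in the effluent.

Stoichiometric O₂ = 3 × 543 = 1629 mol/s; O₂ fed = 1629 × 1.936 = 3154 mol/s.
N₂ fed = 3154 × 79/21 = 11860 mol/s.
Fuel reacted = 0.835 × 543 → ξ = 453.4 mol/s.
Outlet (n = n₀ + ν ξ):
  C₂H₅OH: 543 − 1(453.4) = 89.6
  O₂: 3154 − 3(453.4) = 1794
  N₂: 11860 (inert)
  CO₂: 0 + 2(453.4) = 906.8
  H₂O: 0 + 3(453.4) = 1360

1360 mol/s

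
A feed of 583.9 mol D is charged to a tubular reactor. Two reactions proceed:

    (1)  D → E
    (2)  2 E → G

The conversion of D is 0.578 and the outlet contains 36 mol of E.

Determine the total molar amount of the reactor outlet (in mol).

Conversion of D: D consumed = 1ξ₁ = 0.578 × 583.9 → ξ₁ = 337.5 mol.
E balance: n_E = 0 + 1ξ₁ − 2ξ₂ = 36 → ξ₂ = (1·337.5 − 36)/2 = 150.7 mol.
Outlet amounts (n = n₀ + Σ ν·ξ):
  D: 583.9 − 1(337.5) = 246.4
  E: 0 + 1(337.5) − 2(150.7) = 36
  G: 0 + 1(150.7) = 150.7
Total out = 246.4 + 36 + 150.7 = 433.2 mol.

433 mol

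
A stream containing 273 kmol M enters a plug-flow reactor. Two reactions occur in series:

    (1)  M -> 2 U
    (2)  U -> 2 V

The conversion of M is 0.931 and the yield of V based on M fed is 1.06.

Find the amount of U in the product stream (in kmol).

364 kmol

Conversion of M: M consumed = 1ξ₁ = 0.931 × 273 → ξ₁ = 254.2 kmol.
Yield of V: 2ξ₂ / 273 = 1.06 → ξ₂ = 144.7 kmol.
Outlet amounts (n = n₀ + Σ ν·ξ):
  M: 273 − 1(254.2) = 18.84
  U: 0 + 2(254.2) − 1(144.7) = 363.6
  V: 0 + 2(144.7) = 289.4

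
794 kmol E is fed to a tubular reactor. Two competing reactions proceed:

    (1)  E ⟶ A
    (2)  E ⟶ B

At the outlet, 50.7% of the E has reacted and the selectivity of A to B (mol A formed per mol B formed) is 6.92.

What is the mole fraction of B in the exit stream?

0.064

Conversion of E: E consumed = 0.507 × 794 = 402.6 kmol = 1ξ₁ + 1ξ₂.
Selectivity: 1ξ₁ / (1ξ₂) = 6.92 → ξ₁ = 6.92 ξ₂.
Substitute: (1·6.92 + 1) ξ₂ = 402.6 → ξ₂ = 50.83 kmol, ξ₁ = 351.7 kmol.
Outlet amounts (n = n₀ + Σ ν·ξ):
  E: 794 − 1(351.7) − 1(50.83) = 391.4
  A: 0 + 1(351.7) = 351.7
  B: 0 + 1(50.83) = 50.83
Total out = 794 kmol; y_B = 50.83 / 794 = 0.06402.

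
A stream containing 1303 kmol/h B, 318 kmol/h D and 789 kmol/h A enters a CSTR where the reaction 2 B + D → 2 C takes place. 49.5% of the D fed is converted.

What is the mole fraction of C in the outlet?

D reacted = 0.495 × 318 = 157.4 kmol/h; ν_D = −1, so ξ = 157.4/1 = 157.4 kmol/h.
Outlet amounts (n = n₀ + ν ξ):
  B: 1303 − 2(157.4) = 988.2
  D: 318 − 1(157.4) = 160.6
  C: 0 + 2(157.4) = 314.8
  A: 789 (inert)
Total out = 2253 kmol/h; y_C = 314.8 / 2253 = 0.1398.

0.14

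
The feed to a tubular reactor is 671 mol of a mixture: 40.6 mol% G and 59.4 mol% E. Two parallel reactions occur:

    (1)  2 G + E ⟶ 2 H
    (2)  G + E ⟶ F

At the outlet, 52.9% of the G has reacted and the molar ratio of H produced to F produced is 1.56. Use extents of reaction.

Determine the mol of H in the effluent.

Conversion of G: G consumed = 0.529 × 272.4 = 144.1 mol = 2ξ₁ + 1ξ₂.
Selectivity: 2ξ₁ / (1ξ₂) = 1.56 → ξ₁ = 0.78 ξ₂.
Substitute: (2·0.78 + 1) ξ₂ = 144.1 → ξ₂ = 56.29 mol, ξ₁ = 43.91 mol.
Outlet amounts (n = n₀ + Σ ν·ξ):
  G: 272.4 − 2(43.91) − 1(56.29) = 128.3
  E: 398.6 − 1(43.91) − 1(56.29) = 298.4
  H: 0 + 2(43.91) = 87.82
  F: 0 + 1(56.29) = 56.29

87.8 mol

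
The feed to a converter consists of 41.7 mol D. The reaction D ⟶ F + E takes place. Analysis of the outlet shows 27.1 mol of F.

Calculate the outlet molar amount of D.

For F: n = n₀ + 1ξ → 27.1 = 0 + 1ξ, giving ξ = 27.1 mol.
Outlet amounts (n = n₀ + ν ξ):
  D: 41.7 − 1(27.1) = 14.6
  F: 0 + 1(27.1) = 27.1
  E: 0 + 1(27.1) = 27.1

14.6 mol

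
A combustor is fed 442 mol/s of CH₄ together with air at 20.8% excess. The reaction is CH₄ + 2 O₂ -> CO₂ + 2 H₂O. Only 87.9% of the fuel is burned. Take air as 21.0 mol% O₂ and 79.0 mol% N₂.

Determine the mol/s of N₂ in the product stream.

Stoichiometric O₂ = 2 × 442 = 884 mol/s; O₂ fed = 884 × 1.208 = 1068 mol/s.
N₂ fed = 1068 × 79/21 = 4017 mol/s.
Fuel reacted = 0.879 × 442 → ξ = 388.5 mol/s.
Outlet (n = n₀ + ν ξ):
  CH₄: 442 − 1(388.5) = 53.48
  O₂: 1068 − 2(388.5) = 290.8
  N₂: 4017 (inert)
  CO₂: 0 + 1(388.5) = 388.5
  H₂O: 0 + 2(388.5) = 777

4020 mol/s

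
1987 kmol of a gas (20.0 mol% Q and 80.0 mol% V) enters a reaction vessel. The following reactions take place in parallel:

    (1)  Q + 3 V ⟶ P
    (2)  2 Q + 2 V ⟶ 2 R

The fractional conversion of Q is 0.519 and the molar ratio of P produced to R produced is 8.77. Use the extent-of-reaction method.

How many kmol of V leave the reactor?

1010 kmol

Conversion of Q: Q consumed = 0.519 × 397.4 = 206.3 kmol = 1ξ₁ + 2ξ₂.
Selectivity: 1ξ₁ / (2ξ₂) = 8.77 → ξ₁ = 17.54 ξ₂.
Substitute: (1·17.54 + 2) ξ₂ = 206.3 → ξ₂ = 10.56 kmol, ξ₁ = 185.1 kmol.
Outlet amounts (n = n₀ + Σ ν·ξ):
  Q: 397.4 − 1(185.1) − 2(10.56) = 191.1
  V: 1590 − 3(185.1) − 2(10.56) = 1013
  P: 0 + 1(185.1) = 185.1
  R: 0 + 2(10.56) = 21.11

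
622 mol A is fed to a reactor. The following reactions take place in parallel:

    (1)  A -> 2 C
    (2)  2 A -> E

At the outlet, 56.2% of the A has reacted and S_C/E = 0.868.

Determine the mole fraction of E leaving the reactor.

Conversion of A: A consumed = 0.562 × 622 = 349.6 mol = 1ξ₁ + 2ξ₂.
Selectivity: 2ξ₁ / (1ξ₂) = 0.868 → ξ₁ = 0.434 ξ₂.
Substitute: (1·0.434 + 2) ξ₂ = 349.6 → ξ₂ = 143.6 mol, ξ₁ = 62.33 mol.
Outlet amounts (n = n₀ + Σ ν·ξ):
  A: 622 − 1(62.33) − 2(143.6) = 272.4
  C: 0 + 2(62.33) = 124.7
  E: 0 + 1(143.6) = 143.6
Total out = 540.7 mol; y_E = 143.6 / 540.7 = 0.2656.

0.266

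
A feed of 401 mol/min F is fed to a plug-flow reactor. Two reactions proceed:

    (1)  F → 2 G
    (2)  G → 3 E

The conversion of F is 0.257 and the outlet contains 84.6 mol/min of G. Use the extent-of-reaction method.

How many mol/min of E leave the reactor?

Conversion of F: F consumed = 1ξ₁ = 0.257 × 401 → ξ₁ = 103.1 mol/min.
G balance: n_G = 0 + 2ξ₁ − 1ξ₂ = 84.6 → ξ₂ = (2·103.1 − 84.6)/1 = 121.5 mol/min.
Outlet amounts (n = n₀ + Σ ν·ξ):
  F: 401 − 1(103.1) = 297.9
  G: 0 + 2(103.1) − 1(121.5) = 84.6
  E: 0 + 3(121.5) = 364.5

365 mol/min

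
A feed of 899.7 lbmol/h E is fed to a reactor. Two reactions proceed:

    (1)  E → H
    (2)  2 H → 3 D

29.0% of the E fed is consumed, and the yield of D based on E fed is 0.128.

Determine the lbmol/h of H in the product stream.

Conversion of E: E consumed = 1ξ₁ = 0.29 × 899.7 → ξ₁ = 260.9 lbmol/h.
Yield of D: 3ξ₂ / 899.7 = 0.128 → ξ₂ = 38.39 lbmol/h.
Outlet amounts (n = n₀ + Σ ν·ξ):
  E: 899.7 − 1(260.9) = 638.8
  H: 0 + 1(260.9) − 2(38.39) = 184.1
  D: 0 + 3(38.39) = 115.2

184 lbmol/h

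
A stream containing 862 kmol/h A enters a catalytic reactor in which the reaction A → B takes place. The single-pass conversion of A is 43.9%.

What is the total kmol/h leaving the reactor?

A reacted = 0.439 × 862 = 378.4 kmol/h; ν_A = −1, so ξ = 378.4/1 = 378.4 kmol/h.
Outlet amounts (n = n₀ + ν ξ):
  A: 862 − 1(378.4) = 483.6
  B: 0 + 1(378.4) = 378.4
Total out = 483.6 + 378.4 = 862 kmol/h.

862 kmol/h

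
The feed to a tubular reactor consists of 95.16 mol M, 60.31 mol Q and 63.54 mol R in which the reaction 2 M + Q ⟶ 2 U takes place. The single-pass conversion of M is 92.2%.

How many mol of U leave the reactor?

87.7 mol

M reacted = 0.922 × 95.16 = 87.74 mol; ν_M = −2, so ξ = 87.74/2 = 43.87 mol.
Outlet amounts (n = n₀ + ν ξ):
  M: 95.16 − 2(43.87) = 7.422
  Q: 60.31 − 1(43.87) = 16.44
  U: 0 + 2(43.87) = 87.74
  R: 63.54 (inert)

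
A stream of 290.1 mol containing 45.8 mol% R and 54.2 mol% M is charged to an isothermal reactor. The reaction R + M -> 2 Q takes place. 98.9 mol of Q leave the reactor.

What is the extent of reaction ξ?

ξ = 49.5 mol

For Q: n = n₀ + 2ξ → 98.9 = 0 + 2ξ, giving ξ = 49.45 mol.
Outlet amounts (n = n₀ + ν ξ):
  R: 132.9 − 1(49.45) = 83.42
  M: 157.2 − 1(49.45) = 107.8
  Q: 0 + 2(49.45) = 98.9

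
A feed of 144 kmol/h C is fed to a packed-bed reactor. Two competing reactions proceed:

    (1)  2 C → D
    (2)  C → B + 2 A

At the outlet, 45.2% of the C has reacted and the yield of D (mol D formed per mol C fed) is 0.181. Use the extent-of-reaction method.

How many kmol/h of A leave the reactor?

25.9 kmol/h

Yield of D: 1ξ₁ / 144 = 0.181 → ξ₁ = 26.06 kmol/h.
Conversion of C: 2ξ₁ + 1ξ₂ = 0.452 × 144 = 65.09 → ξ₂ = 12.96 kmol/h.
Outlet amounts (n = n₀ + Σ ν·ξ):
  C: 144 − 2(26.06) − 1(12.96) = 78.91
  D: 0 + 1(26.06) = 26.06
  B: 0 + 1(12.96) = 12.96
  A: 0 + 2(12.96) = 25.92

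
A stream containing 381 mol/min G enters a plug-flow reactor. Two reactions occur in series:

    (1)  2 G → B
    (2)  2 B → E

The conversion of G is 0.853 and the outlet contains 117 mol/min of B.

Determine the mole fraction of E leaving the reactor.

Conversion of G: G consumed = 2ξ₁ = 0.853 × 381 → ξ₁ = 162.5 mol/min.
B balance: n_B = 0 + 1ξ₁ − 2ξ₂ = 117 → ξ₂ = (1·162.5 − 117)/2 = 22.75 mol/min.
Outlet amounts (n = n₀ + Σ ν·ξ):
  G: 381 − 2(162.5) = 56.01
  B: 0 + 1(162.5) − 2(22.75) = 117
  E: 0 + 1(22.75) = 22.75
Total out = 195.8 mol/min; y_E = 22.75 / 195.8 = 0.1162.

0.116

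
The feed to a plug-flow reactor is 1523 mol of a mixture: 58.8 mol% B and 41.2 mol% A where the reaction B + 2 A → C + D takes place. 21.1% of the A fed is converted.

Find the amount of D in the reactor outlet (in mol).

A reacted = 0.211 × 627.5 = 132.4 mol; ν_A = −2, so ξ = 132.4/2 = 66.2 mol.
Outlet amounts (n = n₀ + ν ξ):
  B: 895.5 − 1(66.2) = 829.3
  A: 627.5 − 2(66.2) = 495.1
  C: 0 + 1(66.2) = 66.2
  D: 0 + 1(66.2) = 66.2

66.2 mol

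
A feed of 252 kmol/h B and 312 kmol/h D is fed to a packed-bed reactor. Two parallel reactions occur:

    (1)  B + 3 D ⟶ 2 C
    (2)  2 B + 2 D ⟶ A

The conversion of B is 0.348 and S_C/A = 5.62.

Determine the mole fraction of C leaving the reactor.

Conversion of B: B consumed = 0.348 × 252 = 87.7 kmol/h = 1ξ₁ + 2ξ₂.
Selectivity: 2ξ₁ / (1ξ₂) = 5.62 → ξ₁ = 2.81 ξ₂.
Substitute: (1·2.81 + 2) ξ₂ = 87.7 → ξ₂ = 18.23 kmol/h, ξ₁ = 51.23 kmol/h.
Outlet amounts (n = n₀ + Σ ν·ξ):
  B: 252 − 1(51.23) − 2(18.23) = 164.3
  D: 312 − 3(51.23) − 2(18.23) = 121.8
  C: 0 + 2(51.23) = 102.5
  A: 0 + 1(18.23) = 18.23
Total out = 406.8 kmol/h; y_C = 102.5 / 406.8 = 0.2519.

0.252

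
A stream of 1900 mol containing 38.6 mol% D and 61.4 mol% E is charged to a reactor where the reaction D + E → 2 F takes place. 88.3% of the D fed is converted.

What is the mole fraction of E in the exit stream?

D reacted = 0.883 × 733.4 = 647.6 mol; ν_D = −1, so ξ = 647.6/1 = 647.6 mol.
Outlet amounts (n = n₀ + ν ξ):
  D: 733.4 − 1(647.6) = 85.81
  E: 1167 − 1(647.6) = 519
  F: 0 + 2(647.6) = 1295
Total out = 1900 mol; y_E = 519 / 1900 = 0.2732.

0.273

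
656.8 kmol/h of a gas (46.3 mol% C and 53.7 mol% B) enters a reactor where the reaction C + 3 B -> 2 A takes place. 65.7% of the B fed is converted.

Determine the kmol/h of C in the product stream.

B reacted = 0.657 × 352.7 = 231.7 kmol/h; ν_B = −3, so ξ = 231.7/3 = 77.24 kmol/h.
Outlet amounts (n = n₀ + ν ξ):
  C: 304.1 − 1(77.24) = 226.9
  B: 352.7 − 3(77.24) = 121
  A: 0 + 2(77.24) = 154.5

227 kmol/h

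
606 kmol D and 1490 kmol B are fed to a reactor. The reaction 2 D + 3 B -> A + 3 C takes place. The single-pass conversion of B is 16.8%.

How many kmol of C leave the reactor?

250 kmol

B reacted = 0.168 × 1490 = 250.3 kmol; ν_B = −3, so ξ = 250.3/3 = 83.44 kmol.
Outlet amounts (n = n₀ + ν ξ):
  D: 606 − 2(83.44) = 439.1
  B: 1490 − 3(83.44) = 1240
  A: 0 + 1(83.44) = 83.44
  C: 0 + 3(83.44) = 250.3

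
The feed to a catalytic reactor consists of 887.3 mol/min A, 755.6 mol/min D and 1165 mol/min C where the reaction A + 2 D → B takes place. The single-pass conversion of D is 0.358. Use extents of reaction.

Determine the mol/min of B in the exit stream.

135 mol/min

D reacted = 0.358 × 755.6 = 270.5 mol/min; ν_D = −2, so ξ = 270.5/2 = 135.3 mol/min.
Outlet amounts (n = n₀ + ν ξ):
  A: 887.3 − 1(135.3) = 752
  D: 755.6 − 2(135.3) = 485.1
  B: 0 + 1(135.3) = 135.3
  C: 1165 (inert)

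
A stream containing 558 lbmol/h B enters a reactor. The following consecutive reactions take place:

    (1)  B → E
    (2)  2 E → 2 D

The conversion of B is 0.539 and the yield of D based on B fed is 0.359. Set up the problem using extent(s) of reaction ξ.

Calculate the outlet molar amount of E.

Conversion of B: B consumed = 1ξ₁ = 0.539 × 558 → ξ₁ = 300.8 lbmol/h.
Yield of D: 2ξ₂ / 558 = 0.359 → ξ₂ = 100.2 lbmol/h.
Outlet amounts (n = n₀ + Σ ν·ξ):
  B: 558 − 1(300.8) = 257.2
  E: 0 + 1(300.8) − 2(100.2) = 100.4
  D: 0 + 2(100.2) = 200.3

100 lbmol/h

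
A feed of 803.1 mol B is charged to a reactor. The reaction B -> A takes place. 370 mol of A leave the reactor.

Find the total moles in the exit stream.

803 mol

For A: n = n₀ + 1ξ → 370 = 0 + 1ξ, giving ξ = 370 mol.
Outlet amounts (n = n₀ + ν ξ):
  B: 803.1 − 1(370) = 433.1
  A: 0 + 1(370) = 370
Total out = 433.1 + 370 = 803.1 mol.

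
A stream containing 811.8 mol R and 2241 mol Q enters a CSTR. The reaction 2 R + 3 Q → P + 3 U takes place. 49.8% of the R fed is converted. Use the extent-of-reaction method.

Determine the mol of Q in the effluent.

R reacted = 0.498 × 811.8 = 404.3 mol; ν_R = −2, so ξ = 404.3/2 = 202.1 mol.
Outlet amounts (n = n₀ + ν ξ):
  R: 811.8 − 2(202.1) = 407.5
  Q: 2241 − 3(202.1) = 1635
  P: 0 + 1(202.1) = 202.1
  U: 0 + 3(202.1) = 606.4

1630 mol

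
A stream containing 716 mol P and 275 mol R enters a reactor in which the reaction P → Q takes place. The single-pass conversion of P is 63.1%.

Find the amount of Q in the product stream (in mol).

452 mol

P reacted = 0.631 × 716 = 451.8 mol; ν_P = −1, so ξ = 451.8/1 = 451.8 mol.
Outlet amounts (n = n₀ + ν ξ):
  P: 716 − 1(451.8) = 264.2
  Q: 0 + 1(451.8) = 451.8
  R: 275 (inert)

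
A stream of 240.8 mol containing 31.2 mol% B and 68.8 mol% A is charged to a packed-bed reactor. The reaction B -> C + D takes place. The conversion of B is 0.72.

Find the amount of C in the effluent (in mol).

54.1 mol

B reacted = 0.72 × 75.13 = 54.09 mol; ν_B = −1, so ξ = 54.09/1 = 54.09 mol.
Outlet amounts (n = n₀ + ν ξ):
  B: 75.13 − 1(54.09) = 21.04
  C: 0 + 1(54.09) = 54.09
  D: 0 + 1(54.09) = 54.09
  A: 165.7 (inert)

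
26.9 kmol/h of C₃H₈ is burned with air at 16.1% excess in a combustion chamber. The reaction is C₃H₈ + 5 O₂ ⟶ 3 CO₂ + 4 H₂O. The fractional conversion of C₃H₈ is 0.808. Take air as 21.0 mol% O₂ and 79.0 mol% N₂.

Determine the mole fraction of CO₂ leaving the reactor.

Stoichiometric O₂ = 5 × 26.9 = 134.5 kmol/h; O₂ fed = 134.5 × 1.161 = 156.2 kmol/h.
N₂ fed = 156.2 × 79/21 = 587.4 kmol/h.
Fuel reacted = 0.808 × 26.9 → ξ = 21.74 kmol/h.
Outlet (n = n₀ + ν ξ):
  C₃H₈: 26.9 − 1(21.74) = 5.165
  O₂: 156.2 − 5(21.74) = 47.48
  N₂: 587.4 (inert)
  CO₂: 0 + 3(21.74) = 65.21
  H₂O: 0 + 4(21.74) = 86.94
Total out = 792.2 kmol/h; y_CO₂ = 65.21 / 792.2 = 0.08231.

0.0823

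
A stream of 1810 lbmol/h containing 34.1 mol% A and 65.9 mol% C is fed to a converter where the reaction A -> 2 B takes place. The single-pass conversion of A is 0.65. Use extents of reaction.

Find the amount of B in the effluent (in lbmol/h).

A reacted = 0.65 × 617.2 = 401.2 lbmol/h; ν_A = −1, so ξ = 401.2/1 = 401.2 lbmol/h.
Outlet amounts (n = n₀ + ν ξ):
  A: 617.2 − 1(401.2) = 216
  B: 0 + 2(401.2) = 802.4
  C: 1193 (inert)

802 lbmol/h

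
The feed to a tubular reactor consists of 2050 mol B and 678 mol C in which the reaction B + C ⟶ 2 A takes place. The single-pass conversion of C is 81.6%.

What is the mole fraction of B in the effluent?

C reacted = 0.816 × 678 = 553.2 mol; ν_C = −1, so ξ = 553.2/1 = 553.2 mol.
Outlet amounts (n = n₀ + ν ξ):
  B: 2050 − 1(553.2) = 1497
  C: 678 − 1(553.2) = 124.8
  A: 0 + 2(553.2) = 1106
Total out = 2728 mol; y_B = 1497 / 2728 = 0.5487.

0.549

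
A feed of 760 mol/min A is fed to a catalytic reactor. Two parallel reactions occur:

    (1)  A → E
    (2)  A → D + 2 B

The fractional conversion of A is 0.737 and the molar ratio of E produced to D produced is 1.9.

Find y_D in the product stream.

0.168

Conversion of A: A consumed = 0.737 × 760 = 560.1 mol/min = 1ξ₁ + 1ξ₂.
Selectivity: 1ξ₁ / (1ξ₂) = 1.9 → ξ₁ = 1.9 ξ₂.
Substitute: (1·1.9 + 1) ξ₂ = 560.1 → ξ₂ = 193.1 mol/min, ξ₁ = 367 mol/min.
Outlet amounts (n = n₀ + Σ ν·ξ):
  A: 760 − 1(367) − 1(193.1) = 199.9
  E: 0 + 1(367) = 367
  D: 0 + 1(193.1) = 193.1
  B: 0 + 2(193.1) = 386.3
Total out = 1146 mol/min; y_D = 193.1 / 1146 = 0.1685.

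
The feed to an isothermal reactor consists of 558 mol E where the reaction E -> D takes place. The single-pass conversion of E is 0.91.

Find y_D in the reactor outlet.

0.91

E reacted = 0.91 × 558 = 507.8 mol; ν_E = −1, so ξ = 507.8/1 = 507.8 mol.
Outlet amounts (n = n₀ + ν ξ):
  E: 558 − 1(507.8) = 50.22
  D: 0 + 1(507.8) = 507.8
Total out = 558 mol; y_D = 507.8 / 558 = 0.91.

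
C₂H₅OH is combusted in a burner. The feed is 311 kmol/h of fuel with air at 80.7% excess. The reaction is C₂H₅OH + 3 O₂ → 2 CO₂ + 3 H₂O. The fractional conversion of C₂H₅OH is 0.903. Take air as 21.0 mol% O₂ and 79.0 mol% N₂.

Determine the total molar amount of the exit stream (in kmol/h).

Stoichiometric O₂ = 3 × 311 = 933 kmol/h; O₂ fed = 933 × 1.807 = 1686 kmol/h.
N₂ fed = 1686 × 79/21 = 6342 kmol/h.
Fuel reacted = 0.903 × 311 → ξ = 280.8 kmol/h.
Outlet (n = n₀ + ν ξ):
  C₂H₅OH: 311 − 1(280.8) = 30.17
  O₂: 1686 − 3(280.8) = 843.4
  N₂: 6342 (inert)
  CO₂: 0 + 2(280.8) = 561.7
  H₂O: 0 + 3(280.8) = 842.5
Total out = 30.17 + 843.4 + 6342 + 561.7 + 842.5 = 8620 kmol/h.

8620 kmol/h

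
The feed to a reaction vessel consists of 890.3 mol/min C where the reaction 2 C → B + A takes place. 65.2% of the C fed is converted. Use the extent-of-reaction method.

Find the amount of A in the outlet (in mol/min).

290 mol/min

C reacted = 0.652 × 890.3 = 580.5 mol/min; ν_C = −2, so ξ = 580.5/2 = 290.2 mol/min.
Outlet amounts (n = n₀ + ν ξ):
  C: 890.3 − 2(290.2) = 309.8
  B: 0 + 1(290.2) = 290.2
  A: 0 + 1(290.2) = 290.2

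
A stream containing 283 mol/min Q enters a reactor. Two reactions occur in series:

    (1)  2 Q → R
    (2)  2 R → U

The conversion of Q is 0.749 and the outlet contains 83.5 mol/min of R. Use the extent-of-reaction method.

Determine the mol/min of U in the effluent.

Conversion of Q: Q consumed = 2ξ₁ = 0.749 × 283 → ξ₁ = 106 mol/min.
R balance: n_R = 0 + 1ξ₁ − 2ξ₂ = 83.5 → ξ₂ = (1·106 − 83.5)/2 = 11.24 mol/min.
Outlet amounts (n = n₀ + Σ ν·ξ):
  Q: 283 − 2(106) = 71.03
  R: 0 + 1(106) − 2(11.24) = 83.5
  U: 0 + 1(11.24) = 11.24

11.2 mol/min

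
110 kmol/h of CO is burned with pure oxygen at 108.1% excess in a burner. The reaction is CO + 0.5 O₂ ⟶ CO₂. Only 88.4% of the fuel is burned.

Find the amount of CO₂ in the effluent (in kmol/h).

97.2 kmol/h

Stoichiometric O₂ = 0.5 × 110 = 55 kmol/h; O₂ fed = 55 × 2.081 = 114.5 kmol/h.
Fuel reacted = 0.884 × 110 → ξ = 97.24 kmol/h.
Outlet (n = n₀ + ν ξ):
  CO: 110 − 1(97.24) = 12.76
  O₂: 114.5 − 0.5(97.24) = 65.84
  CO₂: 0 + 1(97.24) = 97.24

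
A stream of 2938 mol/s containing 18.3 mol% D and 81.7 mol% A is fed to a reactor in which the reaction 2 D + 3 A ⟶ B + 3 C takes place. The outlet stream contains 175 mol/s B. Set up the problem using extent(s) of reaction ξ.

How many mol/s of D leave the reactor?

For B: n = n₀ + 1ξ → 175 = 0 + 1ξ, giving ξ = 175 mol/s.
Outlet amounts (n = n₀ + ν ξ):
  D: 537.7 − 2(175) = 187.7
  A: 2400 − 3(175) = 1875
  B: 0 + 1(175) = 175
  C: 0 + 3(175) = 525

188 mol/s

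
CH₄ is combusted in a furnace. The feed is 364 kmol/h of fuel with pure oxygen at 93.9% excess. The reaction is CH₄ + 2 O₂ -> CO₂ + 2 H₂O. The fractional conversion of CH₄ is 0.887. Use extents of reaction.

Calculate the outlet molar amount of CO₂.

Stoichiometric O₂ = 2 × 364 = 728 kmol/h; O₂ fed = 728 × 1.939 = 1412 kmol/h.
Fuel reacted = 0.887 × 364 → ξ = 322.9 kmol/h.
Outlet (n = n₀ + ν ξ):
  CH₄: 364 − 1(322.9) = 41.13
  O₂: 1412 − 2(322.9) = 765.9
  CO₂: 0 + 1(322.9) = 322.9
  H₂O: 0 + 2(322.9) = 645.7

323 kmol/h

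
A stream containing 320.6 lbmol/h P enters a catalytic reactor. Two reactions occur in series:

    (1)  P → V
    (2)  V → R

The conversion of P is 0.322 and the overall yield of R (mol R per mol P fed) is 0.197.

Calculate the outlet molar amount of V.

40.1 lbmol/h

Conversion of P: P consumed = 1ξ₁ = 0.322 × 320.6 → ξ₁ = 103.2 lbmol/h.
Yield of R: 1ξ₂ / 320.6 = 0.197 → ξ₂ = 63.16 lbmol/h.
Outlet amounts (n = n₀ + Σ ν·ξ):
  P: 320.6 − 1(103.2) = 217.4
  V: 0 + 1(103.2) − 1(63.16) = 40.08
  R: 0 + 1(63.16) = 63.16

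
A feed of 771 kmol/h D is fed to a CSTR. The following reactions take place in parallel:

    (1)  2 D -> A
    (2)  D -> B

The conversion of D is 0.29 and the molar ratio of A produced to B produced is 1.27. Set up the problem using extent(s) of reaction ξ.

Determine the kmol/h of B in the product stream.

63.2 kmol/h

Conversion of D: D consumed = 0.29 × 771 = 223.6 kmol/h = 2ξ₁ + 1ξ₂.
Selectivity: 1ξ₁ / (1ξ₂) = 1.27 → ξ₁ = 1.27 ξ₂.
Substitute: (2·1.27 + 1) ξ₂ = 223.6 → ξ₂ = 63.16 kmol/h, ξ₁ = 80.21 kmol/h.
Outlet amounts (n = n₀ + Σ ν·ξ):
  D: 771 − 2(80.21) − 1(63.16) = 547.4
  A: 0 + 1(80.21) = 80.21
  B: 0 + 1(63.16) = 63.16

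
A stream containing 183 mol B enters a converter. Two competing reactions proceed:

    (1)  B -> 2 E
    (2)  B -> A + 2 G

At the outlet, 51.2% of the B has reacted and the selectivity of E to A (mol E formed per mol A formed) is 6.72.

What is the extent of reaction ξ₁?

Conversion of B: B consumed = 0.512 × 183 = 93.7 mol = 1ξ₁ + 1ξ₂.
Selectivity: 2ξ₁ / (1ξ₂) = 6.72 → ξ₁ = 3.36 ξ₂.
Substitute: (1·3.36 + 1) ξ₂ = 93.7 → ξ₂ = 21.49 mol, ξ₁ = 72.21 mol.
Outlet amounts (n = n₀ + Σ ν·ξ):
  B: 183 − 1(72.21) − 1(21.49) = 89.3
  E: 0 + 2(72.21) = 144.4
  A: 0 + 1(21.49) = 21.49
  G: 0 + 2(21.49) = 42.98

ξ₁ = 72.2 mol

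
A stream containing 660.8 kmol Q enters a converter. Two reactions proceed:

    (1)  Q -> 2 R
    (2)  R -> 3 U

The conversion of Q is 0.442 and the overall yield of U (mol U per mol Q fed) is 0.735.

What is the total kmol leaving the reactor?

Conversion of Q: Q consumed = 1ξ₁ = 0.442 × 660.8 → ξ₁ = 292.1 kmol.
Yield of U: 3ξ₂ / 660.8 = 0.735 → ξ₂ = 161.9 kmol.
Outlet amounts (n = n₀ + Σ ν·ξ):
  Q: 660.8 − 1(292.1) = 368.7
  R: 0 + 2(292.1) − 1(161.9) = 422.3
  U: 0 + 3(161.9) = 485.7
Total out = 368.7 + 422.3 + 485.7 = 1277 kmol.

1280 kmol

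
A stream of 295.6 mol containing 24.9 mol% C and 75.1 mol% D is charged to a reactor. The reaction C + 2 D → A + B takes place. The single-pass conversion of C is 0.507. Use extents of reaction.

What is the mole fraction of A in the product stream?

0.144

C reacted = 0.507 × 73.6 = 37.32 mol; ν_C = −1, so ξ = 37.32/1 = 37.32 mol.
Outlet amounts (n = n₀ + ν ξ):
  C: 73.6 − 1(37.32) = 36.29
  D: 222 − 2(37.32) = 147.4
  A: 0 + 1(37.32) = 37.32
  B: 0 + 1(37.32) = 37.32
Total out = 258.3 mol; y_A = 37.32 / 258.3 = 0.1445.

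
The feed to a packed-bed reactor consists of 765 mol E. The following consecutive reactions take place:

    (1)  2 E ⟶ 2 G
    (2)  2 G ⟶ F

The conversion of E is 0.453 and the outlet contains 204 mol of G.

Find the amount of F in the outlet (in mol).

71.3 mol

Conversion of E: E consumed = 2ξ₁ = 0.453 × 765 → ξ₁ = 173.3 mol.
G balance: n_G = 0 + 2ξ₁ − 2ξ₂ = 204 → ξ₂ = (2·173.3 − 204)/2 = 71.27 mol.
Outlet amounts (n = n₀ + Σ ν·ξ):
  E: 765 − 2(173.3) = 418.5
  G: 0 + 2(173.3) − 2(71.27) = 204
  F: 0 + 1(71.27) = 71.27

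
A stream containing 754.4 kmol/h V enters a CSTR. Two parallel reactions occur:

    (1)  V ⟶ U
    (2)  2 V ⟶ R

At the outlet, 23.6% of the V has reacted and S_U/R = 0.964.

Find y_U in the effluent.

Conversion of V: V consumed = 0.236 × 754.4 = 178 kmol/h = 1ξ₁ + 2ξ₂.
Selectivity: 1ξ₁ / (1ξ₂) = 0.964 → ξ₁ = 0.964 ξ₂.
Substitute: (1·0.964 + 2) ξ₂ = 178 → ξ₂ = 60.07 kmol/h, ξ₁ = 57.9 kmol/h.
Outlet amounts (n = n₀ + Σ ν·ξ):
  V: 754.4 − 1(57.9) − 2(60.07) = 576.4
  U: 0 + 1(57.9) = 57.9
  R: 0 + 1(60.07) = 60.07
Total out = 694.3 kmol/h; y_U = 57.9 / 694.3 = 0.0834.

0.0834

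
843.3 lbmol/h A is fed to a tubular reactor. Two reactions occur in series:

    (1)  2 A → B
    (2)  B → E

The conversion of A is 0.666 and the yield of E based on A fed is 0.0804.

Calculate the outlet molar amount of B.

213 lbmol/h

Conversion of A: A consumed = 2ξ₁ = 0.666 × 843.3 → ξ₁ = 280.8 lbmol/h.
Yield of E: 1ξ₂ / 843.3 = 0.0804 → ξ₂ = 67.8 lbmol/h.
Outlet amounts (n = n₀ + Σ ν·ξ):
  A: 843.3 − 2(280.8) = 281.7
  B: 0 + 1(280.8) − 1(67.8) = 213
  E: 0 + 1(67.8) = 67.8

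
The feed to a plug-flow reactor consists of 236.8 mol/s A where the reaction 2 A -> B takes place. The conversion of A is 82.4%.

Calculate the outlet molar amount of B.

A reacted = 0.824 × 236.8 = 195.1 mol/s; ν_A = −2, so ξ = 195.1/2 = 97.56 mol/s.
Outlet amounts (n = n₀ + ν ξ):
  A: 236.8 − 2(97.56) = 41.68
  B: 0 + 1(97.56) = 97.56

97.6 mol/s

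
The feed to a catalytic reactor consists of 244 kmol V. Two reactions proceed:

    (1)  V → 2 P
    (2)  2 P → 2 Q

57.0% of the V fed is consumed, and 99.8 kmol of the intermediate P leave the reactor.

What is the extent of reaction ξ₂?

ξ₂ = 89.2 kmol

Conversion of V: V consumed = 1ξ₁ = 0.57 × 244 → ξ₁ = 139.1 kmol.
P balance: n_P = 0 + 2ξ₁ − 2ξ₂ = 99.8 → ξ₂ = (2·139.1 − 99.8)/2 = 89.18 kmol.
Outlet amounts (n = n₀ + Σ ν·ξ):
  V: 244 − 1(139.1) = 104.9
  P: 0 + 2(139.1) − 2(89.18) = 99.8
  Q: 0 + 2(89.18) = 178.4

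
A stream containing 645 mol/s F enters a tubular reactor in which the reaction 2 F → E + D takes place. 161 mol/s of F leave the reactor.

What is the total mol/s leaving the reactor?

For F: n = n₀ − 2ξ → 161 = 645 − 2ξ, giving ξ = 242 mol/s.
Outlet amounts (n = n₀ + ν ξ):
  F: 645 − 2(242) = 161
  E: 0 + 1(242) = 242
  D: 0 + 1(242) = 242
Total out = 161 + 242 + 242 = 645 mol/s.

645 mol/s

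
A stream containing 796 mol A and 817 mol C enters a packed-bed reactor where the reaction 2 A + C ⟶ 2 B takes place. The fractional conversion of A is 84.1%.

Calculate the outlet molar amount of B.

669 mol

A reacted = 0.841 × 796 = 669.4 mol; ν_A = −2, so ξ = 669.4/2 = 334.7 mol.
Outlet amounts (n = n₀ + ν ξ):
  A: 796 − 2(334.7) = 126.6
  C: 817 − 1(334.7) = 482.3
  B: 0 + 2(334.7) = 669.4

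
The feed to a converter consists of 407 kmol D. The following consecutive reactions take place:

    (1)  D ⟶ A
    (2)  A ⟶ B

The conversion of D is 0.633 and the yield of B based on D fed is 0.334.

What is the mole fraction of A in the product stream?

Conversion of D: D consumed = 1ξ₁ = 0.633 × 407 → ξ₁ = 257.6 kmol.
Yield of B: 1ξ₂ / 407 = 0.334 → ξ₂ = 135.9 kmol.
Outlet amounts (n = n₀ + Σ ν·ξ):
  D: 407 − 1(257.6) = 149.4
  A: 0 + 1(257.6) − 1(135.9) = 121.7
  B: 0 + 1(135.9) = 135.9
Total out = 407 kmol; y_A = 121.7 / 407 = 0.299.

0.299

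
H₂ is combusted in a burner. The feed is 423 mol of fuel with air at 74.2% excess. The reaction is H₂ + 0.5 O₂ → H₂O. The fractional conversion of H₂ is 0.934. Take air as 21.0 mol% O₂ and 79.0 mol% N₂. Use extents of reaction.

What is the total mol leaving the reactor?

Stoichiometric O₂ = 0.5 × 423 = 211.5 mol; O₂ fed = 211.5 × 1.742 = 368.4 mol.
N₂ fed = 368.4 × 79/21 = 1386 mol.
Fuel reacted = 0.934 × 423 → ξ = 395.1 mol.
Outlet (n = n₀ + ν ξ):
  H₂: 423 − 1(395.1) = 27.92
  O₂: 368.4 − 0.5(395.1) = 170.9
  N₂: 1386 (inert)
  H₂O: 0 + 1(395.1) = 395.1
Total out = 27.92 + 170.9 + 1386 + 395.1 = 1980 mol.

1980 mol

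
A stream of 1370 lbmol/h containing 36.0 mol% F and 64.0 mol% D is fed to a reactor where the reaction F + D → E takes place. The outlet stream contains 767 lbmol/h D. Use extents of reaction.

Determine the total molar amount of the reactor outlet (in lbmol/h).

1260 lbmol/h

For D: n = n₀ − 1ξ → 767 = 876.8 − 1ξ, giving ξ = 109.8 lbmol/h.
Outlet amounts (n = n₀ + ν ξ):
  F: 493.2 − 1(109.8) = 383.4
  D: 876.8 − 1(109.8) = 767
  E: 0 + 1(109.8) = 109.8
Total out = 383.4 + 767 + 109.8 = 1260 lbmol/h.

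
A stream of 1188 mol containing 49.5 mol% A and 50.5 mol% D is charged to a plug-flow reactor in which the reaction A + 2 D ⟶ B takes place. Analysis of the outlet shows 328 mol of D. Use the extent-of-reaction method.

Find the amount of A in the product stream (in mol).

For D: n = n₀ − 2ξ → 328 = 599.9 − 2ξ, giving ξ = 136 mol.
Outlet amounts (n = n₀ + ν ξ):
  A: 588.1 − 1(136) = 452.1
  D: 599.9 − 2(136) = 328
  B: 0 + 1(136) = 136

452 mol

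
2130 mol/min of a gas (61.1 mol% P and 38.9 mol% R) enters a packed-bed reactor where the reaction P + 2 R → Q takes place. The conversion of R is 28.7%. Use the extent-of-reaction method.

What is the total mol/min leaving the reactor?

1890 mol/min

R reacted = 0.287 × 828.6 = 237.8 mol/min; ν_R = −2, so ξ = 237.8/2 = 118.9 mol/min.
Outlet amounts (n = n₀ + ν ξ):
  P: 1301 − 1(118.9) = 1183
  R: 828.6 − 2(118.9) = 590.8
  Q: 0 + 1(118.9) = 118.9
Total out = 1183 + 590.8 + 118.9 = 1892 mol/min.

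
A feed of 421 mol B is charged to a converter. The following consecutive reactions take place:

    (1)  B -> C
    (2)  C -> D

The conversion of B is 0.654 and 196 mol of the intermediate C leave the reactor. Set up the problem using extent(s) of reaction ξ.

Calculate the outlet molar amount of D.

79.3 mol

Conversion of B: B consumed = 1ξ₁ = 0.654 × 421 → ξ₁ = 275.3 mol.
C balance: n_C = 0 + 1ξ₁ − 1ξ₂ = 196 → ξ₂ = (1·275.3 − 196)/1 = 79.33 mol.
Outlet amounts (n = n₀ + Σ ν·ξ):
  B: 421 − 1(275.3) = 145.7
  C: 0 + 1(275.3) − 1(79.33) = 196
  D: 0 + 1(79.33) = 79.33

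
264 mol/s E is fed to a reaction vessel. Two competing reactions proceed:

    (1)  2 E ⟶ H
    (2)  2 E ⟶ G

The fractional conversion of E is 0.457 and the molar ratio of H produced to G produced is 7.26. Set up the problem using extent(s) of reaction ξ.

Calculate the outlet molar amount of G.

Conversion of E: E consumed = 0.457 × 264 = 120.6 mol/s = 2ξ₁ + 2ξ₂.
Selectivity: 1ξ₁ / (1ξ₂) = 7.26 → ξ₁ = 7.26 ξ₂.
Substitute: (2·7.26 + 2) ξ₂ = 120.6 → ξ₂ = 7.303 mol/s, ξ₁ = 53.02 mol/s.
Outlet amounts (n = n₀ + Σ ν·ξ):
  E: 264 − 2(53.02) − 2(7.303) = 143.4
  H: 0 + 1(53.02) = 53.02
  G: 0 + 1(7.303) = 7.303

7.3 mol/s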